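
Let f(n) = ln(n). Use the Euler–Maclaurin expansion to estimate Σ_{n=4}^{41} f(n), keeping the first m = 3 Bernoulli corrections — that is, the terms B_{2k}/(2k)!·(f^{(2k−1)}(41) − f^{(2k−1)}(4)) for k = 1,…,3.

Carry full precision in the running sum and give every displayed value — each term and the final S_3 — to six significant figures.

S_3 ≈ 112.242

∫_4^41 ln(x) dx evaluates to 109.711.
½[f(4) + f(41)] = ½[1.38629 + 3.71357] = 2.54993.
So far: 112.261.
Order-1 term: 1/12 · (0.0243902 − 0.250000) = -0.0188008.
After k=1: 112.242.
Order-2 term: −1/720 · (2.90187e-05 − 0.0312500) = 4.33625e-05.
After k=2: 112.242.
Order-3 term: 1/30240 · (2.07153e-07 − 0.0234375) = -7.75043e-07.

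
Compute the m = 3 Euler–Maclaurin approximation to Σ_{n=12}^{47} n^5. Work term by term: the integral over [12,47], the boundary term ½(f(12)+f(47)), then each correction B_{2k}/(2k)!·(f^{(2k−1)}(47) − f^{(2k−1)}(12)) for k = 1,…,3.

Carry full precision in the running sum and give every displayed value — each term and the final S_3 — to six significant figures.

∫_12^47 x^5 dx evaluates to 1.79604e+09.
½[f(12) + f(47)] = ½[248832 + 2.29345e+08] = 1.14797e+08.
So far: 1.91084e+09.
k=1: B_{2}/(2)! × [f^{(1)}(47) − f^{(1)}(12)] = 1/12 × (2.43984e+07 − 103680) = 2.02456e+06.
After k=1: 1.91286e+09.
k=2: B_{4}/(4)! × [f^{(3)}(47) − f^{(3)}(12)] = −1/720 × (132540 − 8640.00) = -172.083.
After k=2: 1.91286e+09.
k=3: B_{6}/(6)! × [f^{(5)}(47) − f^{(5)}(12)] = 1/30240 × (120.000 − 120.000) = 0.00000.

S_3 ≈ 1.91286e+09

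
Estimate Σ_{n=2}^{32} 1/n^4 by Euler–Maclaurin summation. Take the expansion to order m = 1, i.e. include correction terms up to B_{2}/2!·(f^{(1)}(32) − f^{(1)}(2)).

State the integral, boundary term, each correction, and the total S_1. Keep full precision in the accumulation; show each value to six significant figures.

The integral term ∫_2^32 1/x^4 dx = 0.0416565.
Boundary: ½(f(2) + f(32)) = ½(0.0625000 + 9.53674e-07) = 0.0312505.
Integral + boundary = 0.0729070.
Correction k=1: B_{2}/2! · (f^{(1)}(32) − f^{(1)}(2)) = 1/12 · (-1.19209e-07 − (-0.125000)) = 0.0104167.

S_1 ≈ 0.0833236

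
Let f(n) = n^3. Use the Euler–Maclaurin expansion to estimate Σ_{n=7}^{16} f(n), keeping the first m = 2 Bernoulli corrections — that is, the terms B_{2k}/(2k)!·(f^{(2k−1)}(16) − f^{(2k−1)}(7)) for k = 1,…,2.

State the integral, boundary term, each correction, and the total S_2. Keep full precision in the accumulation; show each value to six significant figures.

S_2 ≈ 18055.0

∫_7^16 x^3 dx evaluates to 15783.8.
Endpoint term: (f(7) + f(16))/2 = (343.000 + 4096.00)/2 = 2219.50.
Integral + boundary = 18003.2.
k=1: B_{2}/(2)! × [f^{(1)}(16) − f^{(1)}(7)] = 1/12 × (768.000 − 147.000) = 51.7500.
Running total after k=1: 18055.0.
k=2: B_{4}/(4)! × [f^{(3)}(16) − f^{(3)}(7)] = −1/720 × (6.00000 − 6.00000) = 0.00000.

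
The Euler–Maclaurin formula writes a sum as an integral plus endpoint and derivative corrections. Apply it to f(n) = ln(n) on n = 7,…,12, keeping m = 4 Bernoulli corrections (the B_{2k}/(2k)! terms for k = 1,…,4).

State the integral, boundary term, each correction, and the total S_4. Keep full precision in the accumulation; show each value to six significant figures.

S_4 ≈ 13.4080

Integral: ∫_7^12 ln(x) dx = 11.1975.
½[f(7) + f(12)] = ½[1.94591 + 2.48491] = 2.21541.
So far: 13.4129.
Order-1 term: 1/12 · (0.0833333 − 0.142857) = -0.00496032.
After k=1: 13.4080.
Order-2 term: −1/720 · (0.00115741 − 0.00583090) = 6.49097e-06.
After k=2: 13.4080.
Order-3 term: 1/30240 · (9.64506e-05 − 0.00142798) = -4.40319e-08.
After k=3: 13.4080.
Order-4 term: −1/1209600 · (2.00939e-05 − 0.000874271) = 7.06165e-10.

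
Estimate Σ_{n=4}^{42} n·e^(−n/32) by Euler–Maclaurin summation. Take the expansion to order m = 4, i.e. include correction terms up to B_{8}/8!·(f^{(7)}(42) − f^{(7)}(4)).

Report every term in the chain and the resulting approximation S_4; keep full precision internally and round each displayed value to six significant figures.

S_4 ≈ 386.644

The integral term ∫_4^42 x·e^(−x/32) dx = 379.298.
Endpoint term: (f(4) + f(42))/2 = (3.52999 + 11.3041)/2 = 7.41707.
Running total after boundary: 386.715.
k=1: B_{2}/(2)! × [f^{(1)}(42) − f^{(1)}(4)] = 1/12 × (-0.0841082 − 0.772185) = -0.0713578.
After k=1: 386.644.
k=2: B_{4}/(4)! × [f^{(3)}(42) − f^{(3)}(4)] = −1/720 × (0.000443540 − 0.00247771) = 2.82524e-06.
After k=2: 386.644.
k=3: B_{6}/(6)! × [f^{(5)}(42) − f^{(5)}(4)] = 1/30240 × (9.46500e-07 − 4.10287e-06) = -1.04377e-10.
After k=3: 386.644.
k=4: B_{8}/(8)! × [f^{(7)}(42) − f^{(7)}(4)] = −1/1209600 × (1.42564e-09 − 5.65049e-09) = 3.49276e-15.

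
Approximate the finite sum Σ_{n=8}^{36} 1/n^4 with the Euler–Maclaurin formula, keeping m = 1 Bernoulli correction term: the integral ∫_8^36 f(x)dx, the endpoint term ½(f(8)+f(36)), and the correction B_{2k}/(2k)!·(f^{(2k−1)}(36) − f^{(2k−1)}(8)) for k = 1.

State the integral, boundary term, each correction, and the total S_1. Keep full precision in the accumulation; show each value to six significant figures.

Integral: ∫_8^36 1/x^4 dx = 0.000643897.
½[f(8) + f(36)] = ½[0.000244141 + 5.95374e-07] = 0.000122368.
Running total after boundary: 0.000766265.
k=1: B_{2}/(2)! × [f^{(1)}(36) − f^{(1)}(8)] = 1/12 × (-6.61527e-08 − (-0.000122070)) = 1.01670e-05.

S_1 ≈ 0.000776432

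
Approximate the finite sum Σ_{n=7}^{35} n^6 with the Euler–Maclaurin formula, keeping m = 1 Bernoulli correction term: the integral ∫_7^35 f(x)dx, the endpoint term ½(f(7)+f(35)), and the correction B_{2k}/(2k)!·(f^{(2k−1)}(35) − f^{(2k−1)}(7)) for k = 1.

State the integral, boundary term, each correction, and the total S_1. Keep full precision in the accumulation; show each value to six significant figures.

The integral term ∫_7^35 x^6 dx = 9.19121e+09.
Boundary: ½(f(7) + f(35)) = ½(117649 + 1.83827e+09) = 9.19192e+08.
Running total after boundary: 1.01104e+10.
Order-1 term: 1/12 · (3.15131e+08 − 100842) = 2.62525e+07.

S_1 ≈ 1.01367e+10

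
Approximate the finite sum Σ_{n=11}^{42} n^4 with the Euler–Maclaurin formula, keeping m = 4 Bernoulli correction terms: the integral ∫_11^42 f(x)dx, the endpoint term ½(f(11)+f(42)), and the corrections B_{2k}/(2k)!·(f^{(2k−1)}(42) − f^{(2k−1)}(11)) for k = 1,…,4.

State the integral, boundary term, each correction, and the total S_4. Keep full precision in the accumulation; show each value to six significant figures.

S_4 ≈ 2.76935e+07

Integral: ∫_11^42 x^4 dx = 2.61060e+07.
Boundary: ½(f(11) + f(42)) = ½(14641.0 + 3.11170e+06) = 1.56317e+06.
Integral + boundary = 2.76692e+07.
Order-1 term: 1/12 · (296352 − 5324.00) = 24252.3.
Running total after k=1: 2.76935e+07.
Order-2 term: −1/720 · (1008.00 − 264.000) = -1.03333.
Running total after k=2: 2.76935e+07.
Order-3 term: 1/30240 · (0.00000 − 0.00000) = 0.00000.
Running total after k=3: 2.76935e+07.
Order-4 term: −1/1209600 · (0.00000 − 0.00000) = 0.00000.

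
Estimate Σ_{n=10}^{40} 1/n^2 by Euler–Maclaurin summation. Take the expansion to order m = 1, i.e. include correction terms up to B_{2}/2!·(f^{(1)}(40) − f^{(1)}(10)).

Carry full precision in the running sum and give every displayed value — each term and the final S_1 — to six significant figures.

The integral term ∫_10^40 1/x^2 dx = 0.0750000.
Boundary: ½(f(10) + f(40)) = ½(0.0100000 + 0.000625000) = 0.00531250.
Running total after boundary: 0.0803125.
Correction k=1: B_{2}/2! · (f^{(1)}(40) − f^{(1)}(10)) = 1/12 · (-3.12500e-05 − (-0.00200000)) = 0.000164063.

S_1 ≈ 0.0804766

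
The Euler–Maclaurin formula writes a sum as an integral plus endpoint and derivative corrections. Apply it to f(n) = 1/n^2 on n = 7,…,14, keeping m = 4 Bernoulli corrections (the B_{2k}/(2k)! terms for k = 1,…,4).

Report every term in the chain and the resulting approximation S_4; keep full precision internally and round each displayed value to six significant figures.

∫_7^14 1/x^2 dx evaluates to 0.0714286.
Boundary: ½(f(7) + f(14)) = ½(0.0204082 + 0.00510204) = 0.0127551.
Integral + boundary = 0.0841837.
Order-1 term: 1/12 · (-0.000728863 − (-0.00583090)) = 0.000425170.
After k=1: 0.0846088.
Order-2 term: −1/720 · (-4.46243e-05 − (-0.00142798)) = -1.92132e-06.
After k=2: 0.0846069.
Order-3 term: 1/30240 · (-6.83024e-06 − (-0.000874271)) = 2.86852e-08.
After k=3: 0.0846070.
Order-4 term: −1/1209600 · (-1.95150e-06 − (-0.000999167)) = -8.24418e-10.

S_4 ≈ 0.0846070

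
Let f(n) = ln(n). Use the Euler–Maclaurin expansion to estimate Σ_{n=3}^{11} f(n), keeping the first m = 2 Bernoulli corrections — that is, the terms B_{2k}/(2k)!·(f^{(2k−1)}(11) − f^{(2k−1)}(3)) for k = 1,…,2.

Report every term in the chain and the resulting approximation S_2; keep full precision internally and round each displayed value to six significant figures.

∫_3^11 ln(x) dx evaluates to 15.0810.
½[f(3) + f(11)] = ½[1.09861 + 2.39790] = 1.74825.
Integral + boundary = 16.8293.
Correction k=1: B_{2}/2! · (f^{(1)}(11) − f^{(1)}(3)) = 1/12 · (0.0909091 − 0.333333) = -0.0202020.
Running total after k=1: 16.8091.
Correction k=2: B_{4}/4! · (f^{(3)}(11) − f^{(3)}(3)) = −1/720 · (0.00150263 − 0.0740741) = 0.000100794.

S_2 ≈ 16.8092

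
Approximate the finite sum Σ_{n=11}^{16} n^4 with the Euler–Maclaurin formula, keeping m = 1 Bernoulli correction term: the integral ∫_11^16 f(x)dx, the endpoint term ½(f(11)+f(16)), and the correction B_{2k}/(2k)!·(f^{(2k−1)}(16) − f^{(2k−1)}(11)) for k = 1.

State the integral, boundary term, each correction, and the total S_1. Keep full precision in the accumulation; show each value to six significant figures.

∫_11^16 x^4 dx evaluates to 177505.
Endpoint term: (f(11) + f(16))/2 = (14641.0 + 65536.0)/2 = 40088.5.
Running total after boundary: 217594.
Order-1 term: 1/12 · (16384.0 − 5324.00) = 921.667.

S_1 ≈ 218515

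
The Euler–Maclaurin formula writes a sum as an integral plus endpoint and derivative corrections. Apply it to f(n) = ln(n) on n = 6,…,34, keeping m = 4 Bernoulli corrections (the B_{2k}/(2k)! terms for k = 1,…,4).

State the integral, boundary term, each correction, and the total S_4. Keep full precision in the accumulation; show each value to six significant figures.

S_4 ≈ 83.7933

The integral term ∫_6^34 ln(x) dx = 81.1457.
½[f(6) + f(34)] = ½[1.79176 + 3.52636] = 2.65906.
So far: 83.8048.
Order-1 term: 1/12 · (0.0294118 − 0.166667) = -0.0114379.
Running total after k=1: 83.7933.
Order-2 term: −1/720 · (5.08854e-05 − 0.00925926) = 1.27894e-05.
Running total after k=2: 83.7933.
Order-3 term: 1/30240 · (5.28222e-07 − 0.00308642) = -1.02047e-07.
Running total after k=3: 83.7933.
Order-4 term: −1/1209600 · (1.37082e-08 − 0.00257202) = 2.12633e-09.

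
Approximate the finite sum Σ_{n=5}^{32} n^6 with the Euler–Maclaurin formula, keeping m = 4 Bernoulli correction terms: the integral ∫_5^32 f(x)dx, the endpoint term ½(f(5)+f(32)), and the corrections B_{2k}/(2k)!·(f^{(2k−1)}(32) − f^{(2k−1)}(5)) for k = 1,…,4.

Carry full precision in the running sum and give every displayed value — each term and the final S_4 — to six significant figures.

Integral: ∫_5^32 x^6 dx = 4.90852e+09.
Endpoint term: (f(5) + f(32))/2 = (15625.0 + 1.07374e+09)/2 = 5.36879e+08.
Integral + boundary = 5.44540e+09.
k=1: B_{2}/(2)! × [f^{(1)}(32) − f^{(1)}(5)] = 1/12 × (2.01327e+08 − 18750.0) = 1.67757e+07.
After k=1: 5.46218e+09.
k=2: B_{4}/(4)! × [f^{(3)}(32) − f^{(3)}(5)] = −1/720 × (3.93216e+06 − 15000.0) = -5440.50.
After k=2: 5.46217e+09.
k=3: B_{6}/(6)! × [f^{(5)}(32) − f^{(5)}(5)] = 1/30240 × (23040.0 − 3600.00) = 0.642857.
After k=3: 5.46217e+09.
k=4: B_{8}/(8)! × [f^{(7)}(32) − f^{(7)}(5)] = −1/1209600 × (0.00000 − 0.00000) = 0.00000.

S_4 ≈ 5.46217e+09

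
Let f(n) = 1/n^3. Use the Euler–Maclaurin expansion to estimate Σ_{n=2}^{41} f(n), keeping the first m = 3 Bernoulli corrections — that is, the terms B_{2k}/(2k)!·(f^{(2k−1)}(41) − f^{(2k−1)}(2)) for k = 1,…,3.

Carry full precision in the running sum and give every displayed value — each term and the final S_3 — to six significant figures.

S_3 ≈ 0.201858

The integral term ∫_2^41 1/x^3 dx = 0.124703.
Boundary: ½(f(2) + f(41)) = ½(0.125000 + 1.45094e-05) = 0.0625073.
So far: 0.187210.
Order-1 term: 1/12 · (-1.06166e-06 − (-0.187500)) = 0.0156249.
Partial sum through k=1: 0.202835.
Order-2 term: −1/720 · (-1.26313e-08 − (-0.937500)) = -0.00130208.
Partial sum through k=2: 0.201533.
Order-3 term: 1/30240 · (-3.15595e-10 − (-9.84375)) = 0.000325521.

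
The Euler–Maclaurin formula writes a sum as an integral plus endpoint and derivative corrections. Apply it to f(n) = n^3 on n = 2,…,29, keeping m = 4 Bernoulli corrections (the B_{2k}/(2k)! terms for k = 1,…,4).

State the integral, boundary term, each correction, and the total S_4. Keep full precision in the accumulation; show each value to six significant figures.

S_4 ≈ 189224

∫_2^29 x^3 dx evaluates to 176816.
½[f(2) + f(29)] = ½[8.00000 + 24389.0] = 12198.5.
Running total after boundary: 189015.
Order-1 term: 1/12 · (2523.00 − 12.0000) = 209.250.
Running total after k=1: 189224.
Order-2 term: −1/720 · (6.00000 − 6.00000) = 0.00000.
Running total after k=2: 189224.
Order-3 term: 1/30240 · (0.00000 − 0.00000) = 0.00000.
Running total after k=3: 189224.
Order-4 term: −1/1209600 · (0.00000 − 0.00000) = 0.00000.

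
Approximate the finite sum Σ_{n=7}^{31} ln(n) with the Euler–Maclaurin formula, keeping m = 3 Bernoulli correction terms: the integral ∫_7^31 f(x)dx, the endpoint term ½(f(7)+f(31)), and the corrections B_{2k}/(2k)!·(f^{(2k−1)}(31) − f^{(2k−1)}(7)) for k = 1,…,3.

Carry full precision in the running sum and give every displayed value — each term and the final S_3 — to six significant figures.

S_3 ≈ 71.5130

The integral term ∫_7^31 ln(x) dx = 68.8322.
½[f(7) + f(31)] = ½[1.94591 + 3.43399] = 2.68995.
So far: 71.5222.
Order-1 term: 1/12 · (0.0322581 − 0.142857) = -0.00921659.
Partial sum through k=1: 71.5130.
Order-2 term: −1/720 · (6.71344e-05 − 0.00583090) = 8.00524e-06.
Partial sum through k=2: 71.5130.
Order-3 term: 1/30240 · (8.38306e-07 − 0.00142798) = -4.71937e-08.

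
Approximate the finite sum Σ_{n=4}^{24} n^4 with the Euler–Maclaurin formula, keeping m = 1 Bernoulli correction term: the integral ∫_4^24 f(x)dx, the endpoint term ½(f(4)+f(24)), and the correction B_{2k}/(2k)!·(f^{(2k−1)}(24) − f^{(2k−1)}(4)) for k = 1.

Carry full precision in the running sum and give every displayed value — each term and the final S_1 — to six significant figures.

Integral: ∫_4^24 x^4 dx = 1.59232e+06.
½[f(4) + f(24)] = ½[256.000 + 331776] = 166016.
So far: 1.75834e+06.
k=1: B_{2}/(2)! × [f^{(1)}(24) − f^{(1)}(4)] = 1/12 × (55296.0 − 256.000) = 4586.67.

S_1 ≈ 1.76292e+06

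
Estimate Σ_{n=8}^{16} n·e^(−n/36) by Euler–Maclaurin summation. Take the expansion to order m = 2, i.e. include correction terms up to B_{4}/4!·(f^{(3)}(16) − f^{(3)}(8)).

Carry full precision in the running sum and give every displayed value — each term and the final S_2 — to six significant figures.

∫_8^16 x·e^(−x/36) dx evaluates to 68.0784.
Endpoint term: (f(8) + f(16))/2 = (6.40590 + 10.2589)/2 = 8.33239.
So far: 76.4108.
Order-1 term: 1/12 · (0.356211 − 0.622796) = -0.0222154.
After k=1: 76.3885.
Order-2 term: −1/720 · (0.00126433 − 0.00171626) = 6.27678e-07.

S_2 ≈ 76.3885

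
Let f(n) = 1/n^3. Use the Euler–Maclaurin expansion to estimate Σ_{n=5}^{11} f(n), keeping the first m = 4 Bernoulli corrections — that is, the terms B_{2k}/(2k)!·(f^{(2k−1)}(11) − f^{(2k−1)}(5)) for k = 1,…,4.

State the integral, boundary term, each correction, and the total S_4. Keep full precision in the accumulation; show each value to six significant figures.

S_4 ≈ 0.0206213

∫_5^11 1/x^3 dx evaluates to 0.0158678.
Boundary: ½(f(5) + f(11)) = ½(0.00800000 + 0.000751315) = 0.00437566.
So far: 0.0202434.
k=1: B_{2}/(2)! × [f^{(1)}(11) − f^{(1)}(5)] = 1/12 × (-0.000204904 − (-0.00480000)) = 0.000382925.
Partial sum through k=1: 0.0206264.
k=2: B_{4}/(4)! × [f^{(3)}(11) − f^{(3)}(5)] = −1/720 × (-3.38684e-05 − (-0.00384000)) = -5.28629e-06.
Partial sum through k=2: 0.0206211.
k=3: B_{6}/(6)! × [f^{(5)}(11) − f^{(5)}(5)] = 1/30240 × (-1.17560e-05 − (-0.00645120)) = 2.12945e-07.
Partial sum through k=3: 0.0206213.
k=4: B_{8}/(8)! × [f^{(7)}(11) − f^{(7)}(5)] = −1/1209600 × (-6.99530e-06 − (-0.0185795)) = -1.53542e-08.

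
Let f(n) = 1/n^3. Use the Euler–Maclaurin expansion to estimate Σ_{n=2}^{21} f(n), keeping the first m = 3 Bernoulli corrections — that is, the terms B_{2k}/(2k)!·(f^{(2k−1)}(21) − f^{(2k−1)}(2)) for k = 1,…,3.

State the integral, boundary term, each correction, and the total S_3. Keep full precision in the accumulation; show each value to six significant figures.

S_3 ≈ 0.201067

∫_2^21 1/x^3 dx evaluates to 0.123866.
Boundary: ½(f(2) + f(21)) = ½(0.125000 + 0.000107980) = 0.0625540.
So far: 0.186420.
Order-1 term: 1/12 · (-1.54257e-05 − (-0.187500)) = 0.0156237.
Running total after k=1: 0.202044.
Order-2 term: −1/720 · (-6.99577e-07 − (-0.937500)) = -0.00130208.
Running total after k=2: 0.200742.
Order-3 term: 1/30240 · (-6.66264e-08 − (-9.84375)) = 0.000325521.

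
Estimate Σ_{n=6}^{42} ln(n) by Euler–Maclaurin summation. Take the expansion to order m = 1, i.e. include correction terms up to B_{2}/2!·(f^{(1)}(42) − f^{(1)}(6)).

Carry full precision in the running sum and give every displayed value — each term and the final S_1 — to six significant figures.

S_1 ≈ 112.984

The integral term ∫_6^42 ln(x) dx = 110.232.
Endpoint term: (f(6) + f(42))/2 = (1.79176 + 3.73767)/2 = 2.76471.
Integral + boundary = 112.996.
Order-1 term: 1/12 · (0.0238095 − 0.166667) = -0.0119048.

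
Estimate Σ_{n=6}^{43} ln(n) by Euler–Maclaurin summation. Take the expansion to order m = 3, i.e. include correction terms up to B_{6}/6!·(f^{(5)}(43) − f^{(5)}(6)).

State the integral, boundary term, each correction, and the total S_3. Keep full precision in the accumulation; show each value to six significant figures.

S_3 ≈ 116.746

Integral: ∫_6^43 ln(x) dx = 113.981.
Endpoint term: (f(6) + f(43))/2 = (1.79176 + 3.76120)/2 = 2.77648.
Running total after boundary: 116.758.
k=1: B_{2}/(2)! × [f^{(1)}(43) − f^{(1)}(6)] = 1/12 × (0.0232558 − 0.166667) = -0.0119509.
Running total after k=1: 116.746.
k=2: B_{4}/(4)! × [f^{(3)}(43) − f^{(3)}(6)] = −1/720 × (2.51550e-05 − 0.00925926) = 1.28251e-05.
Running total after k=2: 116.746.
k=3: B_{6}/(6)! × [f^{(5)}(43) − f^{(5)}(6)] = 1/30240 × (1.63256e-07 − 0.00308642) = -1.02059e-07.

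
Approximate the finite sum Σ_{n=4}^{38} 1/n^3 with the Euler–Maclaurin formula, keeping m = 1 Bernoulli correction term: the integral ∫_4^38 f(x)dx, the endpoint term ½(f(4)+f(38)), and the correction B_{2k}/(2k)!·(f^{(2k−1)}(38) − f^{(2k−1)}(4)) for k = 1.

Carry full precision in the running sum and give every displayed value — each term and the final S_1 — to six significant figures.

S_1 ≈ 0.0397018

∫_4^38 1/x^3 dx evaluates to 0.0309037.
Boundary: ½(f(4) + f(38)) = ½(0.0156250 + 1.82242e-05) = 0.00782161.
So far: 0.0387254.
k=1: B_{2}/(2)! × [f^{(1)}(38) − f^{(1)}(4)] = 1/12 × (-1.43876e-06 − (-0.0117188)) = 0.000976443.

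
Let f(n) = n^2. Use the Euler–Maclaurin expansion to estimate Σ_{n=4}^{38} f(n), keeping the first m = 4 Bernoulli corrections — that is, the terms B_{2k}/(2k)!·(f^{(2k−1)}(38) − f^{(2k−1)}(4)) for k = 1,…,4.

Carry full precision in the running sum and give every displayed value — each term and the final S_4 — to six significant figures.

Integral: ∫_4^38 x^2 dx = 18269.3.
Endpoint term: (f(4) + f(38))/2 = (16.0000 + 1444.00)/2 = 730.000.
Integral + boundary = 18999.3.
Correction k=1: B_{2}/2! · (f^{(1)}(38) − f^{(1)}(4)) = 1/12 · (76.0000 − 8.00000) = 5.66667.
After k=1: 19005.0.
Correction k=2: B_{4}/4! · (f^{(3)}(38) − f^{(3)}(4)) = −1/720 · (0.00000 − 0.00000) = 0.00000.
After k=2: 19005.0.
Correction k=3: B_{6}/6! · (f^{(5)}(38) − f^{(5)}(4)) = 1/30240 · (0.00000 − 0.00000) = 0.00000.
After k=3: 19005.0.
Correction k=4: B_{8}/8! · (f^{(7)}(38) − f^{(7)}(4)) = −1/1209600 · (0.00000 − 0.00000) = 0.00000.

S_4 ≈ 19005.0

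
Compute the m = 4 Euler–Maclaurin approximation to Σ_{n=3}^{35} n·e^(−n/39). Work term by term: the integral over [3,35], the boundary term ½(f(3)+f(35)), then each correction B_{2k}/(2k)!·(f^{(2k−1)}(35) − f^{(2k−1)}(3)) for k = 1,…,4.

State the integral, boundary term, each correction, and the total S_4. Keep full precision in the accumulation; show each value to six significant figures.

Integral: ∫_3^35 x·e^(−x/39) dx = 340.352.
Endpoint term: (f(3) + f(35))/2 = (2.77788 + 14.2665)/2 = 8.52218.
Running total after boundary: 348.874.
Correction k=1: B_{2}/2! · (f^{(1)}(35) − f^{(1)}(3)) = 1/12 · (0.0418065 − 0.854733) = -0.0677439.
Running total after k=1: 348.806.
Correction k=2: B_{4}/4! · (f^{(3)}(35) − f^{(3)}(3)) = −1/720 · (0.000563467 − 0.00177952) = 1.68897e-06.
Running total after k=2: 348.806.
Correction k=3: B_{6}/6! · (f^{(5)}(35) − f^{(5)}(3)) = 1/30240 · (7.22846e-07 − 1.97047e-06) = -4.12576e-11.
Running total after k=3: 348.806.
Correction k=4: B_{8}/8! · (f^{(7)}(35) − f^{(7)}(3)) = −1/1209600 · (7.06925e-10 − 1.82181e-09) = 9.21701e-16.

S_4 ≈ 348.806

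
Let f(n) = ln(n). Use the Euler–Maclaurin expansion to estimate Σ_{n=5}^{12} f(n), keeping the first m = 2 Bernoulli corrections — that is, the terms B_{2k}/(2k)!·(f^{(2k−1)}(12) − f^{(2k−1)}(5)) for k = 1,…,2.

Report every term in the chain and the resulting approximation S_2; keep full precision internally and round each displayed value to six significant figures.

The integral term ∫_5^12 ln(x) dx = 14.7717.
½[f(5) + f(12)] = ½[1.60944 + 2.48491] = 2.04717.
Running total after boundary: 16.8189.
k=1: B_{2}/(2)! × [f^{(1)}(12) − f^{(1)}(5)] = 1/12 × (0.0833333 − 0.200000) = -0.00972222.
After k=1: 16.8091.
k=2: B_{4}/(4)! × [f^{(3)}(12) − f^{(3)}(5)] = −1/720 × (0.00115741 − 0.0160000) = 2.06147e-05.

S_2 ≈ 16.8092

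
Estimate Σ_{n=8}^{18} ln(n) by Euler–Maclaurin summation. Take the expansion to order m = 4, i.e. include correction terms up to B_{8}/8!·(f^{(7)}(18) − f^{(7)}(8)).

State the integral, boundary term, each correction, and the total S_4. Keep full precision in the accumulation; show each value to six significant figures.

Integral: ∫_8^18 ln(x) dx = 25.3912.
Endpoint term: (f(8) + f(18))/2 = (2.07944 + 2.89037)/2 = 2.48491.
Running total after boundary: 27.8761.
Order-1 term: 1/12 · (0.0555556 − 0.125000) = -0.00578704.
After k=1: 27.8703.
Order-2 term: −1/720 · (0.000342936 − 0.00390625) = 4.94905e-06.
After k=2: 27.8703.
Order-3 term: 1/30240 · (1.27013e-05 − 0.000732422) = -2.38003e-08.
After k=3: 27.8703.
Order-4 term: −1/1209600 · (1.17605e-06 − 0.000343323) = 2.82859e-10.

S_4 ≈ 27.8703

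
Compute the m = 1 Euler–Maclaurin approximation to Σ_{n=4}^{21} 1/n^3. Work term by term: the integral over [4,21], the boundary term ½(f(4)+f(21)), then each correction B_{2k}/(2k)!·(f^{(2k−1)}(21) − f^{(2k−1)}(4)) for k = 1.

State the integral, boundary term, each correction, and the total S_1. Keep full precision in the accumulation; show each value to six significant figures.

S_1 ≈ 0.0389580

Integral: ∫_4^21 1/x^3 dx = 0.0301162.
Boundary: ½(f(4) + f(21)) = ½(0.0156250 + 0.000107980) = 0.00786649.
Integral + boundary = 0.0379827.
Correction k=1: B_{2}/2! · (f^{(1)}(21) − f^{(1)}(4)) = 1/12 · (-1.54257e-05 − (-0.0117188)) = 0.000975277.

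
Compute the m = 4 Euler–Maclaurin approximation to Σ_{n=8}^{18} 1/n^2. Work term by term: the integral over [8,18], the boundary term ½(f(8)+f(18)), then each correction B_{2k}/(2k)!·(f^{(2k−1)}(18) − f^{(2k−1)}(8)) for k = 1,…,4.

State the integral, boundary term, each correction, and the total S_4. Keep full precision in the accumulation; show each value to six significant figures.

The integral term ∫_8^18 1/x^2 dx = 0.0694444.
Boundary: ½(f(8) + f(18)) = ½(0.0156250 + 0.00308642) = 0.00935571.
So far: 0.0788002.
k=1: B_{2}/(2)! × [f^{(1)}(18) − f^{(1)}(8)] = 1/12 × (-0.000342936 − (-0.00390625)) = 0.000296943.
After k=1: 0.0790971.
k=2: B_{4}/(4)! × [f^{(3)}(18) − f^{(3)}(8)] = −1/720 × (-1.27013e-05 − (-0.000732422)) = -9.99612e-07.
After k=2: 0.0790961.
k=3: B_{6}/(6)! × [f^{(5)}(18) − f^{(5)}(8)] = 1/30240 × (-1.17605e-06 − (-0.000343323)) = 1.13144e-08.
After k=3: 0.0790961.
k=4: B_{8}/(8)! × [f^{(7)}(18) − f^{(7)}(8)] = −1/1209600 × (-2.03268e-07 − (-0.000300407)) = -2.48185e-10.

S_4 ≈ 0.0790961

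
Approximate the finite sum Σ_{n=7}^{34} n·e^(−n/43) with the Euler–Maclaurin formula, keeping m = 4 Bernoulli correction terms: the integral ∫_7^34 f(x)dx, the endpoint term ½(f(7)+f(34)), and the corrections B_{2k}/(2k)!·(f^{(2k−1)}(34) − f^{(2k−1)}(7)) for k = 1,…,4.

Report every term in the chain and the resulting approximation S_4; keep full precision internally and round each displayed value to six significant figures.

S_4 ≈ 336.004

∫_7^34 x·e^(−x/43) dx evaluates to 325.371.
Endpoint term: (f(7) + f(34))/2 = (5.94838 + 15.4200)/2 = 10.6842.
Integral + boundary = 336.055.
Order-1 term: 1/12 · (0.0949245 − 0.711435) = -0.0513758.
After k=1: 336.004.
Order-2 term: −1/720 · (0.000541904 − 0.00130393) = 1.05837e-06.
After k=2: 336.004.
Order-3 term: 1/30240 · (5.58394e-07 − 1.20233e-06) = -2.12940e-11.
After k=3: 336.004.
Order-4 term: −1/1209600 · (4.45488e-10 − 9.19113e-10) = 3.91555e-16.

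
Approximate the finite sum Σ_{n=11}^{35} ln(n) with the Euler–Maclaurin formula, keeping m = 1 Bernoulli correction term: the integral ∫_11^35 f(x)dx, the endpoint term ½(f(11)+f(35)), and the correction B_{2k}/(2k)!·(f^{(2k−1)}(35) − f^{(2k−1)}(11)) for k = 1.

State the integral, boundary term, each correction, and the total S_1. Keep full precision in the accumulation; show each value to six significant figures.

S_1 ≈ 77.0318

Integral: ∫_11^35 ln(x) dx = 74.0603.
Endpoint term: (f(11) + f(35))/2 = (2.39790 + 3.55535)/2 = 2.97662.
Integral + boundary = 77.0370.
Correction k=1: B_{2}/2! · (f^{(1)}(35) − f^{(1)}(11)) = 1/12 · (0.0285714 − 0.0909091) = -0.00519481.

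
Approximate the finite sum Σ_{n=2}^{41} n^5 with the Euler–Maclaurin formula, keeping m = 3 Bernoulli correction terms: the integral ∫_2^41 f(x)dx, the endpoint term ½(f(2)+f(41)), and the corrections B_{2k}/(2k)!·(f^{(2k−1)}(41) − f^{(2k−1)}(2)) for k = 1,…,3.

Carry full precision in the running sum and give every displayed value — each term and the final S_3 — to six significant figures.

S_3 ≈ 8.50789e+08

The integral term ∫_2^41 x^5 dx = 7.91684e+08.
½[f(2) + f(41)] = ½[32.0000 + 1.15856e+08] = 5.79281e+07.
Running total after boundary: 8.49612e+08.
Correction k=1: B_{2}/2! · (f^{(1)}(41) − f^{(1)}(2)) = 1/12 · (1.41288e+07 − 80.0000) = 1.17739e+06.
After k=1: 8.50790e+08.
Correction k=2: B_{4}/4! · (f^{(3)}(41) − f^{(3)}(2)) = −1/720 · (100860 − 240.000) = -139.750.
After k=2: 8.50789e+08.
Correction k=3: B_{6}/6! · (f^{(5)}(41) − f^{(5)}(2)) = 1/30240 · (120.000 − 120.000) = 0.00000.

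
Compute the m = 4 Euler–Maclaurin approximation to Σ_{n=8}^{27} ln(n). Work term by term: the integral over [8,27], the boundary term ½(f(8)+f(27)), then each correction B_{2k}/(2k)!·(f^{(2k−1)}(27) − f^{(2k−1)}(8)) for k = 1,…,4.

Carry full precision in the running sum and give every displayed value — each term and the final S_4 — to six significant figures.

S_4 ≈ 56.0324

Integral: ∫_8^27 ln(x) dx = 53.3521.
½[f(8) + f(27)] = ½[2.07944 + 3.29584] = 2.68764.
Integral + boundary = 56.0397.
k=1: B_{2}/(2)! × [f^{(1)}(27) − f^{(1)}(8)] = 1/12 × (0.0370370 − 0.125000) = -0.00733025.
After k=1: 56.0324.
k=2: B_{4}/(4)! × [f^{(3)}(27) − f^{(3)}(8)] = −1/720 × (0.000101611 − 0.00390625) = 5.28422e-06.
After k=2: 56.0324.
k=3: B_{6}/(6)! × [f^{(5)}(27) − f^{(5)}(8)] = 1/30240 × (1.67260e-06 − 0.000732422) = -2.41650e-08.
After k=3: 56.0324.
k=4: B_{8}/(8)! × [f^{(7)}(27) − f^{(7)}(8)] = −1/1209600 × (6.88313e-08 − 0.000343323) = 2.83775e-10.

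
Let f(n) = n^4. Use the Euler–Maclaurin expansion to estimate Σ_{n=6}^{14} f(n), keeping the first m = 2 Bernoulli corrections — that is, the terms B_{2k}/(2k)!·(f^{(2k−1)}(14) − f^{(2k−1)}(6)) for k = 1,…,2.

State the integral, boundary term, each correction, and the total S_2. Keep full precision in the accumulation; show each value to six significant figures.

The integral term ∫_6^14 x^4 dx = 106010.
½[f(6) + f(14)] = ½[1296.00 + 38416.0] = 19856.0.
Running total after boundary: 125866.
k=1: B_{2}/(2)! × [f^{(1)}(14) − f^{(1)}(6)] = 1/12 × (10976.0 − 864.000) = 842.667.
After k=1: 126708.
k=2: B_{4}/(4)! × [f^{(3)}(14) − f^{(3)}(6)] = −1/720 × (336.000 − 144.000) = -0.266667.

S_2 ≈ 126708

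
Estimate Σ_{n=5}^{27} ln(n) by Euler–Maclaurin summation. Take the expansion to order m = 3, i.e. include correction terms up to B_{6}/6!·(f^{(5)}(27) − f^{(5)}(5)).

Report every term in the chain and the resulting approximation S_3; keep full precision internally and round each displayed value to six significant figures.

∫_5^27 ln(x) dx evaluates to 58.9404.
½[f(5) + f(27)] = ½[1.60944 + 3.29584] = 2.45264.
Running total after boundary: 61.3930.
k=1: B_{2}/(2)! × [f^{(1)}(27) − f^{(1)}(5)] = 1/12 × (0.0370370 − 0.200000) = -0.0135802.
Partial sum through k=1: 61.3795.
k=2: B_{4}/(4)! × [f^{(3)}(27) − f^{(3)}(5)] = −1/720 × (0.000101611 − 0.0160000) = 2.20811e-05.
Partial sum through k=2: 61.3795.
k=3: B_{6}/(6)! × [f^{(5)}(27) − f^{(5)}(5)] = 1/30240 × (1.67260e-06 − 0.00768000) = -2.53913e-07.

S_3 ≈ 61.3795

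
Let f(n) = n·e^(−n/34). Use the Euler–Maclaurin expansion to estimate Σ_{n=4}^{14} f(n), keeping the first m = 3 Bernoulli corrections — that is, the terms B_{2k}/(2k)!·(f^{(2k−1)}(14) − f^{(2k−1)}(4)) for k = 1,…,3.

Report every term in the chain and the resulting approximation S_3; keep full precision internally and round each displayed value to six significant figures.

The integral term ∫_4^14 x·e^(−x/34) dx = 67.4330.
Endpoint term: (f(4) + f(14))/2 = (3.55604 + 9.27472)/2 = 6.41538.
Running total after boundary: 73.8484.
Correction k=1: B_{2}/2! · (f^{(1)}(14) − f^{(1)}(4)) = 1/12 · (0.389694 − 0.784420) = -0.0328938.
Running total after k=1: 73.8155.
Correction k=2: B_{4}/4! · (f^{(3)}(14) − f^{(3)}(4)) = −1/720 · (0.00148327 − 0.00221664) = 1.01858e-06.
Running total after k=2: 73.8155.
Correction k=3: B_{6}/6! · (f^{(5)}(14) − f^{(5)}(4)) = 1/30240 · (2.27459e-06 − 3.24803e-06) = -3.21905e-11.

S_3 ≈ 73.8155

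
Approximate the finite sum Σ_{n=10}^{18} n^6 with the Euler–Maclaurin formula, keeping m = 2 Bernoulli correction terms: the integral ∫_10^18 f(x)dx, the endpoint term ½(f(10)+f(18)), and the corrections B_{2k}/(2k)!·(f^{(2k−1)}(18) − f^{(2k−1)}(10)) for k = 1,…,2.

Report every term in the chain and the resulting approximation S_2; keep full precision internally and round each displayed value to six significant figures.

Integral: ∫_10^18 x^6 dx = 8.60314e+07.
½[f(10) + f(18)] = ½[1.00000e+06 + 3.40122e+07] = 1.75061e+07.
Running total after boundary: 1.03538e+08.
Correction k=1: B_{2}/2! · (f^{(1)}(18) − f^{(1)}(10)) = 1/12 · (1.13374e+07 − 600000) = 894784.
After k=1: 1.04432e+08.
Correction k=2: B_{4}/4! · (f^{(3)}(18) − f^{(3)}(10)) = −1/720 · (699840 − 120000) = -805.333.

S_2 ≈ 1.04432e+08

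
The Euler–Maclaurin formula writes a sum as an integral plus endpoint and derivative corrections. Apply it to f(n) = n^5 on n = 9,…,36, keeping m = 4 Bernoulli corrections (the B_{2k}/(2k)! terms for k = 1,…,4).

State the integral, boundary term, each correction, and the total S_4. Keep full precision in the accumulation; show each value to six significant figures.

S_4 ≈ 3.93668e+08

∫_9^36 x^5 dx evaluates to 3.62708e+08.
½[f(9) + f(36)] = ½[59049.0 + 6.04662e+07] = 3.02626e+07.
So far: 3.92971e+08.
k=1: B_{2}/(2)! × [f^{(1)}(36) − f^{(1)}(9)] = 1/12 × (8.39808e+06 − 32805.0) = 697106.
Running total after k=1: 3.93668e+08.
k=2: B_{4}/(4)! × [f^{(3)}(36) − f^{(3)}(9)] = −1/720 × (77760.0 − 4860.00) = -101.250.
Running total after k=2: 3.93668e+08.
k=3: B_{6}/(6)! × [f^{(5)}(36) − f^{(5)}(9)] = 1/30240 × (120.000 − 120.000) = 0.00000.
Running total after k=3: 3.93668e+08.
k=4: B_{8}/(8)! × [f^{(7)}(36) − f^{(7)}(9)] = −1/1209600 × (0.00000 − 0.00000) = 0.00000.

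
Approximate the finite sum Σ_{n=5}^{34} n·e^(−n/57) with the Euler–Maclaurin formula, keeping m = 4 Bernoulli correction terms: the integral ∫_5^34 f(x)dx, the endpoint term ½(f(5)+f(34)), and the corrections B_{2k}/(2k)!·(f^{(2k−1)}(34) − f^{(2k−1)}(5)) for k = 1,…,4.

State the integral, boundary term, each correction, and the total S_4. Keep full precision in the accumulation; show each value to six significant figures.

S_4 ≈ 392.117

Integral: ∫_5^34 x·e^(−x/57) dx = 380.516.
Endpoint term: (f(5) + f(34))/2 = (4.58009 + 18.7252)/2 = 11.6526.
Running total after boundary: 392.168.
Correction k=1: B_{2}/2! · (f^{(1)}(34) − f^{(1)}(5)) = 1/12 · (0.222229 − 0.835666) = -0.0511197.
After k=1: 392.117.
Correction k=2: B_{4}/4! · (f^{(3)}(34) − f^{(3)}(5)) = −1/720 · (0.000407421 − 0.000821084) = 5.74532e-07.
After k=2: 392.117.
Correction k=3: B_{6}/6! · (f^{(5)}(34) − f^{(5)}(5)) = 1/30240 · (2.29745e-07 − 4.26273e-07) = -6.49893e-12.
After k=3: 392.117.
Correction k=4: B_{8}/8! · (f^{(7)}(34) − f^{(7)}(5)) = −1/1209600 · (1.02829e-10 − 1.84619e-10) = 6.76173e-17.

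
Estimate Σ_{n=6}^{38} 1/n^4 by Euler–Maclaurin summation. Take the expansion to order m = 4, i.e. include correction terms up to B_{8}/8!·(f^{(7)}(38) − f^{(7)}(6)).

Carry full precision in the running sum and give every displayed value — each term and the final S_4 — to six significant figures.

The integral term ∫_6^38 1/x^4 dx = 0.00153714.
Endpoint term: (f(6) + f(38))/2 = (0.000771605 + 4.79585e-07)/2 = 0.000386042.
Running total after boundary: 0.00192318.
Correction k=1: B_{2}/2! · (f^{(1)}(38) − f^{(1)}(6)) = 1/12 · (-5.04826e-08 − (-0.000514403)) = 4.28627e-05.
After k=1: 0.00196604.
Correction k=2: B_{4}/4! · (f^{(3)}(38) − f^{(3)}(6)) = −1/720 · (-1.04881e-09 − (-0.000428669)) = -5.95373e-07.
After k=2: 0.00196544.
Correction k=3: B_{6}/6! · (f^{(5)}(38) − f^{(5)}(6)) = 1/30240 · (-4.06740e-11 − (-0.000666819)) = 2.20509e-08.
After k=3: 0.00196547.
Correction k=4: B_{8}/8! · (f^{(7)}(38) − f^{(7)}(6)) = −1/1209600 · (-2.53508e-12 − (-0.00166705)) = -1.37818e-09.

S_4 ≈ 0.00196547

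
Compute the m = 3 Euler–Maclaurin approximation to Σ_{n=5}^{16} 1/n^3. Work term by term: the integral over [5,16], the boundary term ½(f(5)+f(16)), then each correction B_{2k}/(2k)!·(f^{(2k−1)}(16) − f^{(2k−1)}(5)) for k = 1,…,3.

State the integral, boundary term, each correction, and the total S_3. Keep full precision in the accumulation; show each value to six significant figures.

The integral term ∫_5^16 1/x^3 dx = 0.0180469.
Endpoint term: (f(5) + f(16))/2 = (0.00800000 + 0.000244141)/2 = 0.00412207.
So far: 0.0221689.
k=1: B_{2}/(2)! × [f^{(1)}(16) − f^{(1)}(5)] = 1/12 × (-4.57764e-05 − (-0.00480000)) = 0.000396185.
Partial sum through k=1: 0.0225651.
k=2: B_{4}/(4)! × [f^{(3)}(16) − f^{(3)}(5)] = −1/720 × (-3.57628e-06 − (-0.00384000)) = -5.32837e-06.
Partial sum through k=2: 0.0225598.
k=3: B_{6}/(6)! × [f^{(5)}(16) − f^{(5)}(5)] = 1/30240 × (-5.86733e-07 − (-0.00645120)) = 2.13314e-07.

S_3 ≈ 0.0225600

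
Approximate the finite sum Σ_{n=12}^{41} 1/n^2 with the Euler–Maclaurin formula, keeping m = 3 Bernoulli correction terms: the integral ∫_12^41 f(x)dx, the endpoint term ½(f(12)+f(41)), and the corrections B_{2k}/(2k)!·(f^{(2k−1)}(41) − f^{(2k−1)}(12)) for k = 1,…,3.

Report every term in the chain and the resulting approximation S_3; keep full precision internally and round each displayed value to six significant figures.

∫_12^41 1/x^2 dx evaluates to 0.0589431.
Boundary: ½(f(12) + f(41)) = ½(0.00694444 + 0.000594884) = 0.00376966.
So far: 0.0627128.
Correction k=1: B_{2}/2! · (f^{(1)}(41) − f^{(1)}(12)) = 1/12 · (-2.90187e-05 − (-0.00115741)) = 9.40324e-05.
Partial sum through k=1: 0.0628068.
Correction k=2: B_{4}/4! · (f^{(3)}(41) − f^{(3)}(12)) = −1/720 · (-2.07153e-07 − (-9.64506e-05)) = -1.33671e-07.
Partial sum through k=2: 0.0628067.
Correction k=3: B_{6}/6! · (f^{(5)}(41) − f^{(5)}(12)) = 1/30240 · (-3.69697e-09 − (-2.00939e-05)) = 6.64358e-10.

S_3 ≈ 0.0628067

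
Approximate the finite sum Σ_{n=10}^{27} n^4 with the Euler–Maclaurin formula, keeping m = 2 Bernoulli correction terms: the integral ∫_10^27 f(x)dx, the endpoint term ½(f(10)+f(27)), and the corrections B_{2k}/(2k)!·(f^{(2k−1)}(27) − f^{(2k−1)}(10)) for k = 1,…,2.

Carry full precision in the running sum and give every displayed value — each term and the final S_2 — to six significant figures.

S_2 ≈ 3.12673e+06

The integral term ∫_10^27 x^4 dx = 2.84978e+06.
Boundary: ½(f(10) + f(27)) = ½(10000.0 + 531441) = 270720.
So far: 3.12050e+06.
Order-1 term: 1/12 · (78732.0 − 4000.00) = 6227.67.
After k=1: 3.12673e+06.
Order-2 term: −1/720 · (648.000 − 240.000) = -0.566667.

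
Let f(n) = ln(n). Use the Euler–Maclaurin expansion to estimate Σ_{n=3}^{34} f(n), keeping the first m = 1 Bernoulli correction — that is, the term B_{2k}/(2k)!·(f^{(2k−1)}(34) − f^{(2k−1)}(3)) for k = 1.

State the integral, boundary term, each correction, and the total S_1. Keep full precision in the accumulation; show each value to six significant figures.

∫_3^34 ln(x) dx evaluates to 85.6004.
Endpoint term: (f(3) + f(34))/2 = (1.09861 + 3.52636)/2 = 2.31249.
Integral + boundary = 87.9129.
Order-1 term: 1/12 · (0.0294118 − 0.333333) = -0.0253268.

S_1 ≈ 87.8876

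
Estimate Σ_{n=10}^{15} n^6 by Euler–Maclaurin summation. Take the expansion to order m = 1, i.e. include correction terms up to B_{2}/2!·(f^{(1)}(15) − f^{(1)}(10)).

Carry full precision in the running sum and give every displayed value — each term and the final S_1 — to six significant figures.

∫_10^15 x^6 dx evaluates to 2.29799e+07.
Boundary: ½(f(10) + f(15)) = ½(1.00000e+06 + 1.13906e+07) = 6.19531e+06.
Running total after boundary: 2.91752e+07.
Order-1 term: 1/12 · (4.55625e+06 − 600000) = 329688.

S_1 ≈ 2.95049e+07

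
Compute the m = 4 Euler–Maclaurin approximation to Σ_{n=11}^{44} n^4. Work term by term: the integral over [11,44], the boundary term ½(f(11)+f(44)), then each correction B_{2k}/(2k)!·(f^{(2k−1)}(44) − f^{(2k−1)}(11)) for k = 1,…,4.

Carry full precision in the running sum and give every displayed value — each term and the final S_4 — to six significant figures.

The integral term ∫_11^44 x^4 dx = 3.29510e+07.
Boundary: ½(f(11) + f(44)) = ½(14641.0 + 3.74810e+06) = 1.88137e+06.
Running total after boundary: 3.48324e+07.
k=1: B_{2}/(2)! × [f^{(1)}(44) − f^{(1)}(11)] = 1/12 × (340736 − 5324.00) = 27951.0.
Running total after k=1: 3.48604e+07.
k=2: B_{4}/(4)! × [f^{(3)}(44) − f^{(3)}(11)] = −1/720 × (1056.00 − 264.000) = -1.10000.
Running total after k=2: 3.48604e+07.
k=3: B_{6}/(6)! × [f^{(5)}(44) − f^{(5)}(11)] = 1/30240 × (0.00000 − 0.00000) = 0.00000.
Running total after k=3: 3.48604e+07.
k=4: B_{8}/(8)! × [f^{(7)}(44) − f^{(7)}(11)] = −1/1209600 × (0.00000 − 0.00000) = 0.00000.

S_4 ≈ 3.48604e+07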